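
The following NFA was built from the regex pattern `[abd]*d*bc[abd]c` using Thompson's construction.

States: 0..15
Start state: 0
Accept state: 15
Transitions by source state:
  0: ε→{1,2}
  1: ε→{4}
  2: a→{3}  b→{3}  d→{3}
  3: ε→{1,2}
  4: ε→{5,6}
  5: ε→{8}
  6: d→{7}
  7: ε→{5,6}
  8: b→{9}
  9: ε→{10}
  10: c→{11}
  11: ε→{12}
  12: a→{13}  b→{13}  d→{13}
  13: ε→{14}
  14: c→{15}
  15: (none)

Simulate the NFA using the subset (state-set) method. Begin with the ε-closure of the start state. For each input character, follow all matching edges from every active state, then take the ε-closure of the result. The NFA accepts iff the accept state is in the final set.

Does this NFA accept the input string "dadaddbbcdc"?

Answer: ACCEPT

Trace:
S₀ = ε-closure({0}) = {0,1,2,4,5,6,8}
'd' @ 1: {1,2,3,4,5,6,7,8}
'a' @ 2: {1,2,3,4,5,6,8}
'd' @ 3: {1,2,3,4,5,6,7,8}
'a' @ 4: {1,2,3,4,5,6,8}
'd' @ 5: {1,2,3,4,5,6,7,8}
'd' @ 6: {1,2,3,4,5,6,7,8}
'b' @ 7: {1,2,3,4,5,6,8,9,10}
'b' @ 8: {1,2,3,4,5,6,8,9,10}
'c' @ 9: {11,12}
'd' @ 10: {13,14}
'c' @ 11: {15}  (accept∈set)
after full input: {15}  (accept=15 in)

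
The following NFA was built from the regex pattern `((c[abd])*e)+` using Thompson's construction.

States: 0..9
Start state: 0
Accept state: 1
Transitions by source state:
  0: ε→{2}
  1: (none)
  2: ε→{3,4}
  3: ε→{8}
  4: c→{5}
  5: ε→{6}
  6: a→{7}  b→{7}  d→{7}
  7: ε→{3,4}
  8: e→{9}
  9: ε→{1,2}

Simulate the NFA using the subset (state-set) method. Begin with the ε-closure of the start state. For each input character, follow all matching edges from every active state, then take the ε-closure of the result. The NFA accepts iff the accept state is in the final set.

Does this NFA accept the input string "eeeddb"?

Answer: REJECT

Derivation:
initial (ε-close {0}): {0,2,3,4,8}
'e' @ 1: {1,2,3,4,8,9}  ✓accept
'e' @ 2: {1,2,3,4,8,9}  ✓accept
'e' @ 3: {1,2,3,4,8,9}  ✓accept
'd' @ 4: {}  — state set empty
rest 'db' ignored (set empty)
after full input: {}  (accept=1 not in)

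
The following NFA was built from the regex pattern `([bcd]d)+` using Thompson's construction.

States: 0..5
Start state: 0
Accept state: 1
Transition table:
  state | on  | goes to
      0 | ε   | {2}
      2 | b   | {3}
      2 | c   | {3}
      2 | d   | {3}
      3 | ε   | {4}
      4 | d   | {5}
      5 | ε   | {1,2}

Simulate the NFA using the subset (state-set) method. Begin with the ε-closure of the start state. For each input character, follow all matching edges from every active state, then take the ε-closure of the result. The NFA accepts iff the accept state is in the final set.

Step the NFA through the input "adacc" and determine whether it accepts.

initial (ε-close {0}): {0,2}
'a' @ 1: {}  — dead — no transitions
rest 'dacc' ignored (set empty)
final: {}; accept 1 not in set

Answer: REJECT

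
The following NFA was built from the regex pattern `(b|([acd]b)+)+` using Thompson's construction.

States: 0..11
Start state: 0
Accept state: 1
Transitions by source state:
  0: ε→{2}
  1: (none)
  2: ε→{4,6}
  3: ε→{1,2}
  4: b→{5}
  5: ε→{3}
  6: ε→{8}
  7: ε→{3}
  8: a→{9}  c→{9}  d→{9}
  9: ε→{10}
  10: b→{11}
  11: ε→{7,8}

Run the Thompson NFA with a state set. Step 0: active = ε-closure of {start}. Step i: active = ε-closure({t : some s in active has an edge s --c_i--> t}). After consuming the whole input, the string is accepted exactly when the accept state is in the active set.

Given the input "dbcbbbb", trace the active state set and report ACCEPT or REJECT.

Answer: ACCEPT

Steps:
S₀ = ε-closure({0}) = {0,2,4,6,8}
'd' @ 1: {9,10}
'b' @ 2: {1,2,3,4,6,7,8,11}  [accepting]
'c' @ 3: {9,10}
'b' @ 4: {1,2,3,4,6,7,8,11}  [accepting]
'b' @ 5: {1,2,3,4,5,6,8}  [accepting]
'b' @ 6: {1,2,3,4,5,6,8}  [accepting]
'b' @ 7: {1,2,3,4,5,6,8}  [accepting]
final: {1,2,3,4,5,6,8}; accept 1 in set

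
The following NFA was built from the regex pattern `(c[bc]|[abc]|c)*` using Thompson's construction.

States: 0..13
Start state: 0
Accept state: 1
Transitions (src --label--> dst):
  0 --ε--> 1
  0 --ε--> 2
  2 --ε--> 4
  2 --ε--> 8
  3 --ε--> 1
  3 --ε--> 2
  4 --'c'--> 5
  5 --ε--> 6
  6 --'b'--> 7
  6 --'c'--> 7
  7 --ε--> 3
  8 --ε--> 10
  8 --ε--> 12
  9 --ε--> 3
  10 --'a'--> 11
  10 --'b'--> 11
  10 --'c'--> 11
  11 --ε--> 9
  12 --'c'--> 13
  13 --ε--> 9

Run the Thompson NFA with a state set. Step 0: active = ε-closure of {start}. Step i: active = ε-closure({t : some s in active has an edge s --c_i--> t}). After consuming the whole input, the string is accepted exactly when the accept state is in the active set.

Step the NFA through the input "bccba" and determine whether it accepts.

start: ε-closure({0}) = {0,1,2,4,8,10,12}
'b' @ 1: {1,2,3,4,8,9,10,11,12}  (accept∈set)
'c' @ 2: {1,2,3,4,5,6,8,9,10,11,12,13}  (accept∈set)
'c' @ 3: {1,2,3,4,5,6,7,8,9,10,11,12,13}  (accept∈set)
'b' @ 4: {1,2,3,4,7,8,9,10,11,12}  (accept∈set)
'a' @ 5: {1,2,3,4,8,9,10,11,12}  (accept∈set)
end set {1,2,3,4,8,9,10,11,12} — state 1 in

Answer: ACCEPT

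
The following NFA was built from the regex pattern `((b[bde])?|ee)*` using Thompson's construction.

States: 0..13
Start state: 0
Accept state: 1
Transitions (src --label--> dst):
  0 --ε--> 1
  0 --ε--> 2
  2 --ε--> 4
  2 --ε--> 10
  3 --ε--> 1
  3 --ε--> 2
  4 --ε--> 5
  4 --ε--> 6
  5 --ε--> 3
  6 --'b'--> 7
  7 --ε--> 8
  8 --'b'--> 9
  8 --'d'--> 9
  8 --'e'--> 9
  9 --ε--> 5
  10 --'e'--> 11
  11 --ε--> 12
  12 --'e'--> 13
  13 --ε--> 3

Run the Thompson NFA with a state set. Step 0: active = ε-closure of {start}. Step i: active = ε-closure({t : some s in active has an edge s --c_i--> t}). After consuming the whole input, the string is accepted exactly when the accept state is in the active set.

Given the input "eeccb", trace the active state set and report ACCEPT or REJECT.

start: ε-closure({0}) = {0,1,2,3,4,5,6,10}
'e' @ 1: {11,12}
'e' @ 2: {1,2,3,4,5,6,10,13}  ✓accept
'c' @ 3: {}  — dead — no transitions
rest 'cb' ignored (set empty)
final: {}; accept 1 not in set

Answer: REJECT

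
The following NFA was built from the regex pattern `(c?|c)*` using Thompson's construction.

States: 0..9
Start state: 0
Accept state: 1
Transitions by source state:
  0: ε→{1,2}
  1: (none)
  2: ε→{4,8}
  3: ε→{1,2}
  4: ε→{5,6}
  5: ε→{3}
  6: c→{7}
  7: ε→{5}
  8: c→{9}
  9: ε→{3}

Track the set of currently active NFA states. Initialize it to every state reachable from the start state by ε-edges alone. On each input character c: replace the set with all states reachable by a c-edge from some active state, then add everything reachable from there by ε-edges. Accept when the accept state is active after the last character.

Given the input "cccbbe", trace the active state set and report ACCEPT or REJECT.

Answer: REJECT

Trace:
S₀ = ε-closure({0}) = {0,1,2,3,4,5,6,8}
'c' @ 1: {1,2,3,4,5,6,7,8,9}  [accepting]
'c' @ 2: {1,2,3,4,5,6,7,8,9}  [accepting]
'c' @ 3: {1,2,3,4,5,6,7,8,9}  [accepting]
'b' @ 4: {}  — state set empty
rest 'be' ignored (set empty)
after full input: {}  (accept=1 not in)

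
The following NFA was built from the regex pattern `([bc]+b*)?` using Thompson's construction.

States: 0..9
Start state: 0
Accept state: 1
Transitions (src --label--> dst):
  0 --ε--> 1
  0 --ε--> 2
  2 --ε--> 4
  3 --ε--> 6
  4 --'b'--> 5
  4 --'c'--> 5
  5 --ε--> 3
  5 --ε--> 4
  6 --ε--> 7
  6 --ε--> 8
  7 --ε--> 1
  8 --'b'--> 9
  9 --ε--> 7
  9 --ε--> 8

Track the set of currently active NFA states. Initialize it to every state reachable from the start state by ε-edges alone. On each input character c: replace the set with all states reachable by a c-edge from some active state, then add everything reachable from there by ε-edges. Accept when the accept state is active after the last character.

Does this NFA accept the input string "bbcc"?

start: ε-closure({0}) = {0,1,2,4}
'b' @ 1: {1,3,4,5,6,7,8}  (accept∈set)
'b' @ 2: {1,3,4,5,6,7,8,9}  (accept∈set)
'c' @ 3: {1,3,4,5,6,7,8}  (accept∈set)
'c' @ 4: {1,3,4,5,6,7,8}  (accept∈set)
after full input: {1,3,4,5,6,7,8}  (accept=1 in)

Answer: ACCEPT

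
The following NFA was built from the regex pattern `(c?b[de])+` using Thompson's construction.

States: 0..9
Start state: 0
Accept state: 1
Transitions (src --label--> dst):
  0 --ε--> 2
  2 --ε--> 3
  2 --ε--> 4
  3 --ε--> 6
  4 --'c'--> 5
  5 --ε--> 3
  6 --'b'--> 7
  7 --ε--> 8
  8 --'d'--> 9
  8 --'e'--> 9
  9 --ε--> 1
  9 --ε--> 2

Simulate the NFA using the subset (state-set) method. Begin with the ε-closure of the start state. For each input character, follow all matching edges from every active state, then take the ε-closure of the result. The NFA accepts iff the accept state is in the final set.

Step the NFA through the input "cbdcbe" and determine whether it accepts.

start: ε-closure({0}) = {0,2,3,4,6}
'c' @ 1: {3,5,6}
'b' @ 2: {7,8}
'd' @ 3: {1,2,3,4,6,9}  (accept∈set)
'c' @ 4: {3,5,6}
'b' @ 5: {7,8}
'e' @ 6: {1,2,3,4,6,9}  (accept∈set)
end set {1,2,3,4,6,9} — state 1 in

Answer: ACCEPT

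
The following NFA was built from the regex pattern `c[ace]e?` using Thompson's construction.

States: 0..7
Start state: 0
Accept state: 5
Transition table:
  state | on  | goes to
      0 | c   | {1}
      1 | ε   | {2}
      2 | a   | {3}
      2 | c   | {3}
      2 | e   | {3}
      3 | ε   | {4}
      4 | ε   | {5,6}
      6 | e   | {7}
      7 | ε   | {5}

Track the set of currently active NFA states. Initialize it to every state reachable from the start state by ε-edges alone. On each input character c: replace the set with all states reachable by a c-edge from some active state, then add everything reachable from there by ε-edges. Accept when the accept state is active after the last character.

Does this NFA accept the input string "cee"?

Answer: ACCEPT

Derivation:
start: ε-closure({0}) = {0}
'c' @ 1: {1,2}
'e' @ 2: {3,4,5,6}  ✓accept
'e' @ 3: {5,7}  ✓accept
final: {5,7}; accept 5 in set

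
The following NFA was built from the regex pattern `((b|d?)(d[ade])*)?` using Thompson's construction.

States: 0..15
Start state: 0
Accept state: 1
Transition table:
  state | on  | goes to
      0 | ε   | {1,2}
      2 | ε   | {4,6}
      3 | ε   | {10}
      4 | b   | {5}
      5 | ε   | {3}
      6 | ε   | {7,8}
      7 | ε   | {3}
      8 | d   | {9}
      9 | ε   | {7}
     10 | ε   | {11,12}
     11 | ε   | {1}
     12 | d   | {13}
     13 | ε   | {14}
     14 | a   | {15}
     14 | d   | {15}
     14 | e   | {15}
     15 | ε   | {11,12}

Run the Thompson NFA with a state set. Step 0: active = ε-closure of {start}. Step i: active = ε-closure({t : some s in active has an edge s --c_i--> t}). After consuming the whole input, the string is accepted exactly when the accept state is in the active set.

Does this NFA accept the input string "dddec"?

Answer: REJECT

Steps:
start: ε-closure({0}) = {0,1,2,3,4,6,7,8,10,11,12}
'd' @ 1: {1,3,7,9,10,11,12,13,14}  ✓accept
'd' @ 2: {1,11,12,13,14,15}  ✓accept
'd' @ 3: {1,11,12,13,14,15}  ✓accept
'e' @ 4: {1,11,12,15}  ✓accept
'c' @ 5: {}  — no active states
end set {} — state 1 not in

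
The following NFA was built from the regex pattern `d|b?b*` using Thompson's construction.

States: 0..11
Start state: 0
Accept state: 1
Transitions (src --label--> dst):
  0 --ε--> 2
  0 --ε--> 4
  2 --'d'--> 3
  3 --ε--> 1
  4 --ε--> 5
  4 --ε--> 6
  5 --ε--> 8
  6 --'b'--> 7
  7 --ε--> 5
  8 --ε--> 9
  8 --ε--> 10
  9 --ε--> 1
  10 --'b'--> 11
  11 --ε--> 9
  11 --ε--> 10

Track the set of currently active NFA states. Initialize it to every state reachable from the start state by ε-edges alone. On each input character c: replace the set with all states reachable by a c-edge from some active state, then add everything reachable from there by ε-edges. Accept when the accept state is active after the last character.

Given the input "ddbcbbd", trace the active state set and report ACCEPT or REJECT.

Answer: REJECT

Derivation:
S₀ = ε-closure({0}) = {0,1,2,4,5,6,8,9,10}
'd' @ 1: {1,3}  ✓accept
'd' @ 2: {}  — no active states
rest 'bcbbd' ignored (set empty)
final: {}; accept 1 not in set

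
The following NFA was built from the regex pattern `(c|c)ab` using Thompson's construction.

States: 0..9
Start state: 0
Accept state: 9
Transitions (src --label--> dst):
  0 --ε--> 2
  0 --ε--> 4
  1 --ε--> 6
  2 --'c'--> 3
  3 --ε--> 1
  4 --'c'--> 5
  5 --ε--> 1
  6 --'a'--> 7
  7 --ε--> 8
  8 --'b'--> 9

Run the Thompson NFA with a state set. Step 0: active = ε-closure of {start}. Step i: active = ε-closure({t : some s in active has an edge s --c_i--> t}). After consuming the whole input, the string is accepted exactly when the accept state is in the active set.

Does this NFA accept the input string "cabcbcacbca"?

S₀ = ε-closure({0}) = {0,2,4}
'c' @ 1: {1,3,5,6}
'a' @ 2: {7,8}
'b' @ 3: {9}  ✓accept
'c' @ 4: {}  — no active states
rest 'bcacbca' ignored (set empty)
end set {} — state 9 not in

Answer: REJECT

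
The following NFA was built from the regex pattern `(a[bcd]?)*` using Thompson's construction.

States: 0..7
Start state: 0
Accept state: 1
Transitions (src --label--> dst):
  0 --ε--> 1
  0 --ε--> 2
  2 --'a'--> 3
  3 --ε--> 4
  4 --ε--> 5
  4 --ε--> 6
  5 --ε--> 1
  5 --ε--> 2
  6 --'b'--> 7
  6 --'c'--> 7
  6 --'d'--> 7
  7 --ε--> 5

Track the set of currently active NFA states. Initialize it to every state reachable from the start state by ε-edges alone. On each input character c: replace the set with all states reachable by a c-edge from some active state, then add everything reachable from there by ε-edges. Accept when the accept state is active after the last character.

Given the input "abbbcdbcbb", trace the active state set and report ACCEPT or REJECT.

Answer: REJECT

Derivation:
initial (ε-close {0}): {0,1,2}
'a' @ 1: {1,2,3,4,5,6}  (accept∈set)
'b' @ 2: {1,2,5,7}  (accept∈set)
'b' @ 3: {}  — no active states
rest 'bcdbcbb' ignored (set empty)
end set {} — state 1 not in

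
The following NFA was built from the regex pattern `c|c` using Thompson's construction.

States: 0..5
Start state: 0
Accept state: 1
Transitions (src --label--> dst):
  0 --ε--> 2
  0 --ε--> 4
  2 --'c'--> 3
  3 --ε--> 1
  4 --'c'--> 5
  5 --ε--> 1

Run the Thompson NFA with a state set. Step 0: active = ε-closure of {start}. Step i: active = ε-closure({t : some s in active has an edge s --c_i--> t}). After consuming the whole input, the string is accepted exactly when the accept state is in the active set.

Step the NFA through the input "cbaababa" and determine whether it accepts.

Answer: REJECT

Trace:
S₀ = ε-closure({0}) = {0,2,4}
'c' @ 1: {1,3,5}  ✓accept
'b' @ 2: {}  — no active states
rest 'aababa' ignored (set empty)
after full input: {}  (accept=1 not in)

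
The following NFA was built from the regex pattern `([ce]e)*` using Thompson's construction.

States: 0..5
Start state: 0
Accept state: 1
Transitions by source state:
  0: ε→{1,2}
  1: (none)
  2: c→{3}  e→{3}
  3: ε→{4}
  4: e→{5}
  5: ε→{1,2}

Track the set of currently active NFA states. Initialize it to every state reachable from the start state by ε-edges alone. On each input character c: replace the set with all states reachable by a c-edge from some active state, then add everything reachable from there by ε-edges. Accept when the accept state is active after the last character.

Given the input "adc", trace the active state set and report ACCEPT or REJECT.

start: ε-closure({0}) = {0,1,2}
'a' @ 1: {}  — state set empty
rest 'dc' ignored (set empty)
after full input: {}  (accept=1 not in)

Answer: REJECT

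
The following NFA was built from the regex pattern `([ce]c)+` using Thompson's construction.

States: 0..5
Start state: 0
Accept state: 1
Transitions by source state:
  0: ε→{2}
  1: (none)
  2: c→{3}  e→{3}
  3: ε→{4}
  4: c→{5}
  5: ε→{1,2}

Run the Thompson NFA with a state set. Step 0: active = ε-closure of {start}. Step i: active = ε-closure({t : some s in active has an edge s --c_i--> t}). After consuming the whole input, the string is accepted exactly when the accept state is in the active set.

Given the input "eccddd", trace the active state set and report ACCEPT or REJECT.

Answer: REJECT

Derivation:
start: ε-closure({0}) = {0,2}
'e' @ 1: {3,4}
'c' @ 2: {1,2,5}  [accepting]
'c' @ 3: {3,4}
'd' @ 4: {}  — state set empty
rest 'dd' ignored (set empty)
end set {} — state 1 not in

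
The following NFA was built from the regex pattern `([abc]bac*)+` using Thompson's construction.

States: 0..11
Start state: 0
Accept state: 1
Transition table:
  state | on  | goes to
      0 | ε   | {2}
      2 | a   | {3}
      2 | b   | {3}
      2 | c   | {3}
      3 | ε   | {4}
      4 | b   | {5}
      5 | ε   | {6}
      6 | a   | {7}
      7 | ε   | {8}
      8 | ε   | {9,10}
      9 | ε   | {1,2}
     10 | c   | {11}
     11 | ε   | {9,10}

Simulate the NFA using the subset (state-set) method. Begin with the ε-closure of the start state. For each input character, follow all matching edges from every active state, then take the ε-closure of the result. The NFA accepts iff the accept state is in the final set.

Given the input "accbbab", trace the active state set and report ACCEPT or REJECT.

initial (ε-close {0}): {0,2}
'a' @ 1: {3,4}
'c' @ 2: {}  — dead — no transitions
rest 'cbbab' ignored (set empty)
final: {}; accept 1 not in set

Answer: REJECT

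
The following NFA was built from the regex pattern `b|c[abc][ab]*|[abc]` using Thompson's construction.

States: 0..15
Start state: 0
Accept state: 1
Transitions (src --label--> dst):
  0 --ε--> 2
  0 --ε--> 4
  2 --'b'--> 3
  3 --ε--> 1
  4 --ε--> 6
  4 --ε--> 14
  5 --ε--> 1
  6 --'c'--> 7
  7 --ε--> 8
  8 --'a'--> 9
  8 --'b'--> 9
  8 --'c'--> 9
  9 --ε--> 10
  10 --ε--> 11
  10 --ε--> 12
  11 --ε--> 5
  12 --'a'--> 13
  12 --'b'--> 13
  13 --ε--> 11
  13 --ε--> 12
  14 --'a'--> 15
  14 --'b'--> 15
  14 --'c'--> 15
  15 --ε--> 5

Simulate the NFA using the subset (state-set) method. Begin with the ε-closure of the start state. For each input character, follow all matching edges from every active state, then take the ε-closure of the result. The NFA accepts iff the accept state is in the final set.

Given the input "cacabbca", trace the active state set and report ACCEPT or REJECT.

initial (ε-close {0}): {0,2,4,6,14}
'c' @ 1: {1,5,7,8,15}  ✓accept
'a' @ 2: {1,5,9,10,11,12}  ✓accept
'c' @ 3: {}  — no active states
rest 'abbca' ignored (set empty)
after full input: {}  (accept=1 not in)

Answer: REJECT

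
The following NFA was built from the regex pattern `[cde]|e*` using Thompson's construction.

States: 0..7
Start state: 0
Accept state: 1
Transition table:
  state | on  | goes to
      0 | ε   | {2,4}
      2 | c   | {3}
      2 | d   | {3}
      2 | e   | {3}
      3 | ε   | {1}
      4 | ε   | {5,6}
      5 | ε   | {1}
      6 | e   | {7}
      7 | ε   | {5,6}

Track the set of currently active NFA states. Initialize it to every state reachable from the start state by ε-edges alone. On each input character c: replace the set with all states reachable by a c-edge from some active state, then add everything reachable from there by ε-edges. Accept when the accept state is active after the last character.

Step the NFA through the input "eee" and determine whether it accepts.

initial (ε-close {0}): {0,1,2,4,5,6}
'e' @ 1: {1,3,5,6,7}  ✓accept
'e' @ 2: {1,5,6,7}  ✓accept
'e' @ 3: {1,5,6,7}  ✓accept
after full input: {1,5,6,7}  (accept=1 in)

Answer: ACCEPT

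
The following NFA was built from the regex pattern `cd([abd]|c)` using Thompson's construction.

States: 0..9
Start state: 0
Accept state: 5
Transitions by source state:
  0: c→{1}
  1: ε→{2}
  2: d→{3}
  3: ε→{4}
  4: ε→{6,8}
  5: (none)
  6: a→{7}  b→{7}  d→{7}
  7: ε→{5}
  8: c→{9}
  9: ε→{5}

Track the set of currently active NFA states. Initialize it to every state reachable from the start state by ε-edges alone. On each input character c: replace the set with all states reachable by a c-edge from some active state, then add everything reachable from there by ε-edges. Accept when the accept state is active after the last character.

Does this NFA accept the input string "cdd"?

start: ε-closure({0}) = {0}
'c' @ 1: {1,2}
'd' @ 2: {3,4,6,8}
'd' @ 3: {5,7}  (accept∈set)
end set {5,7} — state 5 in

Answer: ACCEPT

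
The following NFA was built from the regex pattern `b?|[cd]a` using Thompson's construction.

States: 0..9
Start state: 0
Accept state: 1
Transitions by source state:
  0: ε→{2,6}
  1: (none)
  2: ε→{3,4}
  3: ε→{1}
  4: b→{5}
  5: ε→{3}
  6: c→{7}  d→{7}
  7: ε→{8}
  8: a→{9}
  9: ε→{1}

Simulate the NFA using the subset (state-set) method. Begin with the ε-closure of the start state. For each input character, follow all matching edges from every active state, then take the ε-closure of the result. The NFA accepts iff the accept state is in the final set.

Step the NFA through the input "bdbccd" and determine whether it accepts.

S₀ = ε-closure({0}) = {0,1,2,3,4,6}
'b' @ 1: {1,3,5}  (accept∈set)
'd' @ 2: {}  — state set empty
rest 'bccd' ignored (set empty)
final: {}; accept 1 not in set

Answer: REJECT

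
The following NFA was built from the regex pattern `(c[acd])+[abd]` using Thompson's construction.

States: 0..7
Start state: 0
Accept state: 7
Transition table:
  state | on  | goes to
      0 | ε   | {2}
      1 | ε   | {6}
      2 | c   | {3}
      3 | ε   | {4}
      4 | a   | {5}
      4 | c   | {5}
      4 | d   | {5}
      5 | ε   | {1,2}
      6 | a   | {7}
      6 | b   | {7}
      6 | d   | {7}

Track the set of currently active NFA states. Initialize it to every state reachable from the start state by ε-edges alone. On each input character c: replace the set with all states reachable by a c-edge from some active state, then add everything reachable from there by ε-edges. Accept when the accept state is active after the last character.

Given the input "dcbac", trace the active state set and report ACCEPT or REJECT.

initial (ε-close {0}): {0,2}
'd' @ 1: {}  — dead — no transitions
rest 'cbac' ignored (set empty)
after full input: {}  (accept=7 not in)

Answer: REJECT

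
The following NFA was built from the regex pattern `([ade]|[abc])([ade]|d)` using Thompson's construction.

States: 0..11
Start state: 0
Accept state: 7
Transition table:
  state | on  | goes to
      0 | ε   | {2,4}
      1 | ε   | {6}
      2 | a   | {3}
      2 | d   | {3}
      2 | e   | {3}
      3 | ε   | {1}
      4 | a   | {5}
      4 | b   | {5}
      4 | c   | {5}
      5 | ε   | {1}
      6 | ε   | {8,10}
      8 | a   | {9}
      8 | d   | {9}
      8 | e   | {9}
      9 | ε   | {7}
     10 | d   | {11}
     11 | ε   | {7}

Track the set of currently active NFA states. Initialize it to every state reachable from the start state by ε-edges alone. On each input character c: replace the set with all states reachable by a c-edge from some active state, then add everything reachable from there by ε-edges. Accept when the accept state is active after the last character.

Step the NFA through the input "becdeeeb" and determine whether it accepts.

Answer: REJECT

Derivation:
S₀ = ε-closure({0}) = {0,2,4}
'b' @ 1: {1,5,6,8,10}
'e' @ 2: {7,9}  ✓accept
'c' @ 3: {}  — dead — no transitions
rest 'deeeb' ignored (set empty)
final: {}; accept 7 not in set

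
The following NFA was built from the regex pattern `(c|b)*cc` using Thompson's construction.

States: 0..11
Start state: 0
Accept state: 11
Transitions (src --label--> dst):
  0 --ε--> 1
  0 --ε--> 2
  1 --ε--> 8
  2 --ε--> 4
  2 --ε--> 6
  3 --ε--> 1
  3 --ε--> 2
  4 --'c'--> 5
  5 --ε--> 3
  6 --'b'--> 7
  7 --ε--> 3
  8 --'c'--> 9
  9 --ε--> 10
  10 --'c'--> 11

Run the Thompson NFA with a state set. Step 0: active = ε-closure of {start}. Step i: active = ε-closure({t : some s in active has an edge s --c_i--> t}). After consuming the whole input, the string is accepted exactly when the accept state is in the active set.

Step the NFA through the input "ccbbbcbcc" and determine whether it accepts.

initial (ε-close {0}): {0,1,2,4,6,8}
'c' @ 1: {1,2,3,4,5,6,8,9,10}
'c' @ 2: {1,2,3,4,5,6,8,9,10,11}  (accept∈set)
'b' @ 3: {1,2,3,4,6,7,8}
'b' @ 4: {1,2,3,4,6,7,8}
'b' @ 5: {1,2,3,4,6,7,8}
'c' @ 6: {1,2,3,4,5,6,8,9,10}
'b' @ 7: {1,2,3,4,6,7,8}
'c' @ 8: {1,2,3,4,5,6,8,9,10}
'c' @ 9: {1,2,3,4,5,6,8,9,10,11}  (accept∈set)
after full input: {1,2,3,4,5,6,8,9,10,11}  (accept=11 in)

Answer: ACCEPT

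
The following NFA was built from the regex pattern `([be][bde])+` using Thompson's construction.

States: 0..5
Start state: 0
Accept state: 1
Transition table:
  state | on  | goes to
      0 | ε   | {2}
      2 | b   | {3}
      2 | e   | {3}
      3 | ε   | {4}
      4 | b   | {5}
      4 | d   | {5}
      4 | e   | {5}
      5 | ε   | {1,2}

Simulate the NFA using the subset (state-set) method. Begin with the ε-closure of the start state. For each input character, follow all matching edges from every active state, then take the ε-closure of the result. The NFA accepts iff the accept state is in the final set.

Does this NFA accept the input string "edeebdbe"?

start: ε-closure({0}) = {0,2}
'e' @ 1: {3,4}
'd' @ 2: {1,2,5}  ✓accept
'e' @ 3: {3,4}
'e' @ 4: {1,2,5}  ✓accept
'b' @ 5: {3,4}
'd' @ 6: {1,2,5}  ✓accept
'b' @ 7: {3,4}
'e' @ 8: {1,2,5}  ✓accept
final: {1,2,5}; accept 1 in set

Answer: ACCEPT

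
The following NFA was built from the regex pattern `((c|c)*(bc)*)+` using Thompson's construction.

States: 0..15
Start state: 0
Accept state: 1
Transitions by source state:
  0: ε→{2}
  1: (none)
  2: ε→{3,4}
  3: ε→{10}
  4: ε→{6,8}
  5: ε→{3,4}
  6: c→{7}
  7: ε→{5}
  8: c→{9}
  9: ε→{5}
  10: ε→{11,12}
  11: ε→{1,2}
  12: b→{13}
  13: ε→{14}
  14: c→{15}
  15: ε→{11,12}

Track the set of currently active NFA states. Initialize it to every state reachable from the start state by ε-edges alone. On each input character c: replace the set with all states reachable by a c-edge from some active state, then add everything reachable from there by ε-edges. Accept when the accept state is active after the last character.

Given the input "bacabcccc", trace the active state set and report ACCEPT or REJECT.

Answer: REJECT

Derivation:
S₀ = ε-closure({0}) = {0,1,2,3,4,6,8,10,11,12}
'b' @ 1: {13,14}
'a' @ 2: {}  — state set empty
rest 'cabcccc' ignored (set empty)
end set {} — state 1 not in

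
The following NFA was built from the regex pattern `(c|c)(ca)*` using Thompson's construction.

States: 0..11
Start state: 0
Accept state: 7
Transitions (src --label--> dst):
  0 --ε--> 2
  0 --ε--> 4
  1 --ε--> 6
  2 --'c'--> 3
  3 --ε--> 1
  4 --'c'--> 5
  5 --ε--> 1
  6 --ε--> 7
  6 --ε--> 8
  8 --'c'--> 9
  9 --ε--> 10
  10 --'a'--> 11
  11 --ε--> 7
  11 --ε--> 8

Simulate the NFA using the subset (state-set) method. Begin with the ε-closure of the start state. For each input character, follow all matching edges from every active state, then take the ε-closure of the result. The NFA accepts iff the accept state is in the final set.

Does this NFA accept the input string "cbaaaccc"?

Answer: REJECT

Steps:
initial (ε-close {0}): {0,2,4}
'c' @ 1: {1,3,5,6,7,8}  [accepting]
'b' @ 2: {}  — dead — no transitions
rest 'aaaccc' ignored (set empty)
final: {}; accept 7 not in set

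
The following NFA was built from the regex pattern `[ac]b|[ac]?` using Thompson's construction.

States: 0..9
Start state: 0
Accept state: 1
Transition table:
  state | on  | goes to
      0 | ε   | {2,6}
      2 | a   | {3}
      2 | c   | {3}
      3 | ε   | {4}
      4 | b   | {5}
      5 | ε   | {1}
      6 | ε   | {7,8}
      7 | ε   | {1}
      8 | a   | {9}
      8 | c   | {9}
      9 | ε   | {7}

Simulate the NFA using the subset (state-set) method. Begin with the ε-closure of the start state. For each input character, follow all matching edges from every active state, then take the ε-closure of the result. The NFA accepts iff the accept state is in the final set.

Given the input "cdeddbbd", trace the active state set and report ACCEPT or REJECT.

start: ε-closure({0}) = {0,1,2,6,7,8}
'c' @ 1: {1,3,4,7,9}  ✓accept
'd' @ 2: {}  — no active states
rest 'eddbbd' ignored (set empty)
after full input: {}  (accept=1 not in)

Answer: REJECT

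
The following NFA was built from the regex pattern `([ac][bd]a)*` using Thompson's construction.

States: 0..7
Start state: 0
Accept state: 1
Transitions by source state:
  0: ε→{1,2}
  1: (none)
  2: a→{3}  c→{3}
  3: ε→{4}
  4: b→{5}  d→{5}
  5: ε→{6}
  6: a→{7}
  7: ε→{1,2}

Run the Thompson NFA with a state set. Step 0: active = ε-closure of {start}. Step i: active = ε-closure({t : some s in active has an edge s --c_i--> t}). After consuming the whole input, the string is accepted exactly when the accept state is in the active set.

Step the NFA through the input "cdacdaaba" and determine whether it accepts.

Answer: ACCEPT

Trace:
start: ε-closure({0}) = {0,1,2}
'c' @ 1: {3,4}
'd' @ 2: {5,6}
'a' @ 3: {1,2,7}  ✓accept
'c' @ 4: {3,4}
'd' @ 5: {5,6}
'a' @ 6: {1,2,7}  ✓accept
'a' @ 7: {3,4}
'b' @ 8: {5,6}
'a' @ 9: {1,2,7}  ✓accept
end set {1,2,7} — state 1 in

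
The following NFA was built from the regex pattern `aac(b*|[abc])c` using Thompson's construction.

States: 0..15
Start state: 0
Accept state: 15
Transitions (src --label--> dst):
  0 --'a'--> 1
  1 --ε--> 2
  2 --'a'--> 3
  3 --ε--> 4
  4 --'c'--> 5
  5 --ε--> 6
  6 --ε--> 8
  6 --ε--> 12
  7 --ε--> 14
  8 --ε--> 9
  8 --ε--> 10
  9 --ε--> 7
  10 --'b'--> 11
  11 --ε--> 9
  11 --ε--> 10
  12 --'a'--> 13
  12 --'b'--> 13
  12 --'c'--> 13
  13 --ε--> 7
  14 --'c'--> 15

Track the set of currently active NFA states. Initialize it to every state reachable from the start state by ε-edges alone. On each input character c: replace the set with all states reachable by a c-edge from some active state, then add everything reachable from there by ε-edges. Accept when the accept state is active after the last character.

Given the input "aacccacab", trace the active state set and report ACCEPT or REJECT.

Answer: REJECT

Steps:
initial (ε-close {0}): {0}
'a' @ 1: {1,2}
'a' @ 2: {3,4}
'c' @ 3: {5,6,7,8,9,10,12,14}
'c' @ 4: {7,13,14,15}  ✓accept
'c' @ 5: {15}  ✓accept
'a' @ 6: {}  — dead — no transitions
rest 'cab' ignored (set empty)
end set {} — state 15 not in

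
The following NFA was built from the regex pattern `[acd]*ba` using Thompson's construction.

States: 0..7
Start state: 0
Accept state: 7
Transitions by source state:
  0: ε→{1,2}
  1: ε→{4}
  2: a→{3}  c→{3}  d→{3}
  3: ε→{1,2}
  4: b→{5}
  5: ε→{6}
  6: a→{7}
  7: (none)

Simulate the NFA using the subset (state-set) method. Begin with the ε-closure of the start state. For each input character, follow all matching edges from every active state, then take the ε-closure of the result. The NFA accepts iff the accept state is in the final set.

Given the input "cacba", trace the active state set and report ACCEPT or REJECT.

Answer: ACCEPT

Steps:
initial (ε-close {0}): {0,1,2,4}
'c' @ 1: {1,2,3,4}
'a' @ 2: {1,2,3,4}
'c' @ 3: {1,2,3,4}
'b' @ 4: {5,6}
'a' @ 5: {7}  [accepting]
after full input: {7}  (accept=7 in)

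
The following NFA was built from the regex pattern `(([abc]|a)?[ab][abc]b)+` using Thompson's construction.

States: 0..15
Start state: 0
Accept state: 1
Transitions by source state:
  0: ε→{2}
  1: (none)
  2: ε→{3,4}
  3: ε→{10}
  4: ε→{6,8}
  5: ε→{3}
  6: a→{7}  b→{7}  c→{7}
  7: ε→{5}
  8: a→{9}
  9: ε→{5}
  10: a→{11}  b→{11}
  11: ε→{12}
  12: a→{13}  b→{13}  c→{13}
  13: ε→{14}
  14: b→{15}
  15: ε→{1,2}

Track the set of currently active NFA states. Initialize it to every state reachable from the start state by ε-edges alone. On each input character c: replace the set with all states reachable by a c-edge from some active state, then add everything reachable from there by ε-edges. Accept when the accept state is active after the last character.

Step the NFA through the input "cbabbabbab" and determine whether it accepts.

initial (ε-close {0}): {0,2,3,4,6,8,10}
'c' @ 1: {3,5,7,10}
'b' @ 2: {11,12}
'a' @ 3: {13,14}
'b' @ 4: {1,2,3,4,6,8,10,15}  (accept∈set)
'b' @ 5: {3,5,7,10,11,12}
'a' @ 6: {11,12,13,14}
'b' @ 7: {1,2,3,4,6,8,10,13,14,15}  (accept∈set)
'b' @ 8: {1,2,3,4,5,6,7,8,10,11,12,15}  (accept∈set)
'a' @ 9: {3,5,7,9,10,11,12,13,14}
'b' @ 10: {1,2,3,4,6,8,10,11,12,13,14,15}  (accept∈set)
after full input: {1,2,3,4,6,8,10,11,12,13,14,15}  (accept=1 in)

Answer: ACCEPT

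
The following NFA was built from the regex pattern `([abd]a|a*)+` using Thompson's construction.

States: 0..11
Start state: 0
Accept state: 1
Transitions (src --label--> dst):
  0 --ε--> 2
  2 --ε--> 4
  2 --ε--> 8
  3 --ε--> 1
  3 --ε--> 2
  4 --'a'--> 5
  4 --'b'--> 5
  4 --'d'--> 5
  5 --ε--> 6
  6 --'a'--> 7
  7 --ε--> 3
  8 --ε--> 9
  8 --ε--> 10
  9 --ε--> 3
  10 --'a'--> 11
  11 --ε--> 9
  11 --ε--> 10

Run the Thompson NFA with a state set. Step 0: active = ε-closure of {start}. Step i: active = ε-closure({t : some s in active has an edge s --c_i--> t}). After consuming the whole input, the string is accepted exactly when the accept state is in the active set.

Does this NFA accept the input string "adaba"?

Answer: ACCEPT

Trace:
initial (ε-close {0}): {0,1,2,3,4,8,9,10}
'a' @ 1: {1,2,3,4,5,6,8,9,10,11}  (accept∈set)
'd' @ 2: {5,6}
'a' @ 3: {1,2,3,4,7,8,9,10}  (accept∈set)
'b' @ 4: {5,6}
'a' @ 5: {1,2,3,4,7,8,9,10}  (accept∈set)
after full input: {1,2,3,4,7,8,9,10}  (accept=1 in)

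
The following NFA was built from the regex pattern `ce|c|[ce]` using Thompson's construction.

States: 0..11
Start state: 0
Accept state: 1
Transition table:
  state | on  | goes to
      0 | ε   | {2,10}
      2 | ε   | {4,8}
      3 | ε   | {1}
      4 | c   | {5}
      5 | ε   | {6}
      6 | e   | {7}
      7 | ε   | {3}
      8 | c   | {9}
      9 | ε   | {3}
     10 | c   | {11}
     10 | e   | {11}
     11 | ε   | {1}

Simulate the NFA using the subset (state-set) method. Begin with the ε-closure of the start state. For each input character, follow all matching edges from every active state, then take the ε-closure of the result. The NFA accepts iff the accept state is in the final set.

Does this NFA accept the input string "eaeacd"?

Answer: REJECT

Derivation:
initial (ε-close {0}): {0,2,4,8,10}
'e' @ 1: {1,11}  (accept∈set)
'a' @ 2: {}  — state set empty
rest 'eacd' ignored (set empty)
after full input: {}  (accept=1 not in)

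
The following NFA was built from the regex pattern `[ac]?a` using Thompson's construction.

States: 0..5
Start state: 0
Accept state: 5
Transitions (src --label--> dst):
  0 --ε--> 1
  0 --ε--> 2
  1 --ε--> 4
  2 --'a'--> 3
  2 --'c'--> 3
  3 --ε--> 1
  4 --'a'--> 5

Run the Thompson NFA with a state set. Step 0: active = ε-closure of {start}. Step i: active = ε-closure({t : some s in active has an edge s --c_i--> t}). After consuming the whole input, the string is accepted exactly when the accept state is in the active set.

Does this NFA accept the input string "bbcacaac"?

start: ε-closure({0}) = {0,1,2,4}
'b' @ 1: {}  — no active states
rest 'bcacaac' ignored (set empty)
final: {}; accept 5 not in set

Answer: REJECT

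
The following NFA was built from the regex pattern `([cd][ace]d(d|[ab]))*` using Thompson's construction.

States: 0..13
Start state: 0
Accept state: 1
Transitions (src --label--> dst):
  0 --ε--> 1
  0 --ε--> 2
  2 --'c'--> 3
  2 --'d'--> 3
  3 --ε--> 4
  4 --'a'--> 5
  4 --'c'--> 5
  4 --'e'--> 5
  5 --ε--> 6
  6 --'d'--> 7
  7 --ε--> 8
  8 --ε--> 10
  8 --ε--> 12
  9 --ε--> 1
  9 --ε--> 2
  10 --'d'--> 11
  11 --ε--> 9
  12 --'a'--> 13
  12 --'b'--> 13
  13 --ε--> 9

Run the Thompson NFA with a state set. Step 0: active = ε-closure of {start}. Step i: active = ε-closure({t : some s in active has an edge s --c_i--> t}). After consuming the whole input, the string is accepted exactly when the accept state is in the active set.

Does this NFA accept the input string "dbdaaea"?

Answer: REJECT

Steps:
start: ε-closure({0}) = {0,1,2}
'd' @ 1: {3,4}
'b' @ 2: {}  — no active states
rest 'daaea' ignored (set empty)
end set {} — state 1 not in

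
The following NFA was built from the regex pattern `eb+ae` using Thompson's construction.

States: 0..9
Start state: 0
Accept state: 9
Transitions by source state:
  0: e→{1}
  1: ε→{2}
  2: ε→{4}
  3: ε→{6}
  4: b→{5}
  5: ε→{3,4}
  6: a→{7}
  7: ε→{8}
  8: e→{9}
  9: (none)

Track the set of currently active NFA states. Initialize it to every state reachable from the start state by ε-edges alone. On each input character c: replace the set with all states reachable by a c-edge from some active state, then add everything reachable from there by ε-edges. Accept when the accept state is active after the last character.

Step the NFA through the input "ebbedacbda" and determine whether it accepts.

S₀ = ε-closure({0}) = {0}
'e' @ 1: {1,2,4}
'b' @ 2: {3,4,5,6}
'b' @ 3: {3,4,5,6}
'e' @ 4: {}  — no active states
rest 'dacbda' ignored (set empty)
end set {} — state 9 not in

Answer: REJECT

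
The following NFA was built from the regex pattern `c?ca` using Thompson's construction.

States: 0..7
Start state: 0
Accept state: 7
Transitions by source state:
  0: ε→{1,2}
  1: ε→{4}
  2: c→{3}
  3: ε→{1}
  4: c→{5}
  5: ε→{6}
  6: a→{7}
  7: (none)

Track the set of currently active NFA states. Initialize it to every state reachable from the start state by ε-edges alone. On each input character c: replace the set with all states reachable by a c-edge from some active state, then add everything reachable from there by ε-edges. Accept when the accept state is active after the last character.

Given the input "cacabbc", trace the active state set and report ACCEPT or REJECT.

Answer: REJECT

Steps:
initial (ε-close {0}): {0,1,2,4}
'c' @ 1: {1,3,4,5,6}
'a' @ 2: {7}  ✓accept
'c' @ 3: {}  — state set empty
rest 'abbc' ignored (set empty)
final: {}; accept 7 not in set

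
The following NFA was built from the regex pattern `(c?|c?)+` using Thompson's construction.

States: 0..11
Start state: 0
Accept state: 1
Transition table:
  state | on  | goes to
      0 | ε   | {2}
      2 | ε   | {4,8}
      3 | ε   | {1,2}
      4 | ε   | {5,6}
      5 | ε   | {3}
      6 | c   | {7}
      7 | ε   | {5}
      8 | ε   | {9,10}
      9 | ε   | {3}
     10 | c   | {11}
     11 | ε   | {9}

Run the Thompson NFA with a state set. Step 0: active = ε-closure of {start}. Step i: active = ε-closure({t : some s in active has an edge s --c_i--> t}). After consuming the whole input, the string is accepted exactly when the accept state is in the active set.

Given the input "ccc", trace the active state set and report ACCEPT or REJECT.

Answer: ACCEPT

Steps:
initial (ε-close {0}): {0,1,2,3,4,5,6,8,9,10}
'c' @ 1: {1,2,3,4,5,6,7,8,9,10,11}  [accepting]
'c' @ 2: {1,2,3,4,5,6,7,8,9,10,11}  [accepting]
'c' @ 3: {1,2,3,4,5,6,7,8,9,10,11}  [accepting]
after full input: {1,2,3,4,5,6,7,8,9,10,11}  (accept=1 in)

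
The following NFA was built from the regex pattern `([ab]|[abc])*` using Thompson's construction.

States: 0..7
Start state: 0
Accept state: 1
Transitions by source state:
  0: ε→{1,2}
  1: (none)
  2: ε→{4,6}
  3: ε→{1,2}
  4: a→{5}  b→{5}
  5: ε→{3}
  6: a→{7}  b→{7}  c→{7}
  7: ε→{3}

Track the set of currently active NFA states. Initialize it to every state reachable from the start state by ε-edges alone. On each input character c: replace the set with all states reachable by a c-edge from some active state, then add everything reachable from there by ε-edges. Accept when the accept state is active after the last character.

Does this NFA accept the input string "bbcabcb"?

Answer: ACCEPT

Trace:
initial (ε-close {0}): {0,1,2,4,6}
'b' @ 1: {1,2,3,4,5,6,7}  ✓accept
'b' @ 2: {1,2,3,4,5,6,7}  ✓accept
'c' @ 3: {1,2,3,4,6,7}  ✓accept
'a' @ 4: {1,2,3,4,5,6,7}  ✓accept
'b' @ 5: {1,2,3,4,5,6,7}  ✓accept
'c' @ 6: {1,2,3,4,6,7}  ✓accept
'b' @ 7: {1,2,3,4,5,6,7}  ✓accept
after full input: {1,2,3,4,5,6,7}  (accept=1 in)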